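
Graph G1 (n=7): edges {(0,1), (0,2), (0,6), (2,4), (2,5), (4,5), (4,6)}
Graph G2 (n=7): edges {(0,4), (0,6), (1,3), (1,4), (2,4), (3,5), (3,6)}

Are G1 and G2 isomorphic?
No, not isomorphic

The graphs are NOT isomorphic.

Degrees in G1: deg(0)=3, deg(1)=1, deg(2)=3, deg(3)=0, deg(4)=3, deg(5)=2, deg(6)=2.
Sorted degree sequence of G1: [3, 3, 3, 2, 2, 1, 0].
Degrees in G2: deg(0)=2, deg(1)=2, deg(2)=1, deg(3)=3, deg(4)=3, deg(5)=1, deg(6)=2.
Sorted degree sequence of G2: [3, 3, 2, 2, 2, 1, 1].
The (sorted) degree sequence is an isomorphism invariant, so since G1 and G2 have different degree sequences they cannot be isomorphic.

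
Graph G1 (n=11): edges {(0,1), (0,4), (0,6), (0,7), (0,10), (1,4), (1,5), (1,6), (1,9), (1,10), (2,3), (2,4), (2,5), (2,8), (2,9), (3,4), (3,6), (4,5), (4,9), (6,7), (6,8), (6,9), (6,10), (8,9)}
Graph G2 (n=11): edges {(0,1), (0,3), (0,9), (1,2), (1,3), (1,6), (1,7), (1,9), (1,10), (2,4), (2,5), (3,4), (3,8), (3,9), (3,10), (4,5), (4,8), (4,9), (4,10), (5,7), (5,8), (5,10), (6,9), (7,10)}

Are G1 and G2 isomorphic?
Yes, isomorphic

The graphs are isomorphic.
One valid mapping φ: V(G1) → V(G2): 0→9, 1→3, 2→5, 3→2, 4→4, 5→8, 6→1, 7→6, 8→7, 9→10, 10→0

Verify φ preserves adjacency — for each edge of G1, its image is an edge of G2:
  (0,1) → (φ(0),φ(1)) = (3,9) ∈ E(G2) ✓
  (0,4) → (φ(0),φ(4)) = (4,9) ∈ E(G2) ✓
  (0,6) → (φ(0),φ(6)) = (1,9) ∈ E(G2) ✓
  (0,7) → (φ(0),φ(7)) = (6,9) ∈ E(G2) ✓
  (0,10) → (φ(0),φ(10)) = (0,9) ∈ E(G2) ✓
  (1,4) → (φ(1),φ(4)) = (3,4) ∈ E(G2) ✓
  (1,5) → (φ(1),φ(5)) = (3,8) ∈ E(G2) ✓
  (1,6) → (φ(1),φ(6)) = (1,3) ∈ E(G2) ✓
  (1,9) → (φ(1),φ(9)) = (3,10) ∈ E(G2) ✓
  (1,10) → (φ(1),φ(10)) = (0,3) ∈ E(G2) ✓
  (2,3) → (φ(2),φ(3)) = (2,5) ∈ E(G2) ✓
  (2,4) → (φ(2),φ(4)) = (4,5) ∈ E(G2) ✓
  (2,5) → (φ(2),φ(5)) = (5,8) ∈ E(G2) ✓
  (2,8) → (φ(2),φ(8)) = (5,7) ∈ E(G2) ✓
  (2,9) → (φ(2),φ(9)) = (5,10) ∈ E(G2) ✓
  (3,4) → (φ(3),φ(4)) = (2,4) ∈ E(G2) ✓
  (3,6) → (φ(3),φ(6)) = (1,2) ∈ E(G2) ✓
  (4,5) → (φ(4),φ(5)) = (4,8) ∈ E(G2) ✓
  (4,9) → (φ(4),φ(9)) = (4,10) ∈ E(G2) ✓
  (6,7) → (φ(6),φ(7)) = (1,6) ∈ E(G2) ✓
  (6,8) → (φ(6),φ(8)) = (1,7) ∈ E(G2) ✓
  (6,9) → (φ(6),φ(9)) = (1,10) ∈ E(G2) ✓
  (6,10) → (φ(6),φ(10)) = (0,1) ∈ E(G2) ✓
  (8,9) → (φ(8),φ(9)) = (7,10) ∈ E(G2) ✓
All 24 edges of G1 map to edges of G2, and |E(G1)| = |E(G2)| = 24, so φ is a bijection on edges as well as vertices. Hence G1 ≅ G2.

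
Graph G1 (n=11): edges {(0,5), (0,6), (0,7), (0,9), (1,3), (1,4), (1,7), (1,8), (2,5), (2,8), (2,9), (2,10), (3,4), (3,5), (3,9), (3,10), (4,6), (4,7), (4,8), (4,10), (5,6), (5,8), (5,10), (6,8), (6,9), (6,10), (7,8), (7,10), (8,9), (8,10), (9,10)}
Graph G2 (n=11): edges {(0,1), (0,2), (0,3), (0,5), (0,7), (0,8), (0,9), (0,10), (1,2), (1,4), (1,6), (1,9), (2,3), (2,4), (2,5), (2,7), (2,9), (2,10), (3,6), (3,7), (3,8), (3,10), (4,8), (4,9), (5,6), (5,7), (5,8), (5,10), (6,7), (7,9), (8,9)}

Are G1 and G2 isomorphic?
Yes, isomorphic

The graphs are isomorphic.
One valid mapping φ: V(G1) → V(G2): 0→6, 1→4, 2→10, 3→8, 4→9, 5→3, 6→7, 7→1, 8→2, 9→5, 10→0

Verify φ preserves adjacency — for each edge of G1, its image is an edge of G2:
  (0,5) → (φ(0),φ(5)) = (3,6) ∈ E(G2) ✓
  (0,6) → (φ(0),φ(6)) = (6,7) ∈ E(G2) ✓
  (0,7) → (φ(0),φ(7)) = (1,6) ∈ E(G2) ✓
  (0,9) → (φ(0),φ(9)) = (5,6) ∈ E(G2) ✓
  (1,3) → (φ(1),φ(3)) = (4,8) ∈ E(G2) ✓
  (1,4) → (φ(1),φ(4)) = (4,9) ∈ E(G2) ✓
  (1,7) → (φ(1),φ(7)) = (1,4) ∈ E(G2) ✓
  (1,8) → (φ(1),φ(8)) = (2,4) ∈ E(G2) ✓
  (2,5) → (φ(2),φ(5)) = (3,10) ∈ E(G2) ✓
  (2,8) → (φ(2),φ(8)) = (2,10) ∈ E(G2) ✓
  (2,9) → (φ(2),φ(9)) = (5,10) ∈ E(G2) ✓
  (2,10) → (φ(2),φ(10)) = (0,10) ∈ E(G2) ✓
  (3,4) → (φ(3),φ(4)) = (8,9) ∈ E(G2) ✓
  (3,5) → (φ(3),φ(5)) = (3,8) ∈ E(G2) ✓
  (3,9) → (φ(3),φ(9)) = (5,8) ∈ E(G2) ✓
  (3,10) → (φ(3),φ(10)) = (0,8) ∈ E(G2) ✓
  (4,6) → (φ(4),φ(6)) = (7,9) ∈ E(G2) ✓
  (4,7) → (φ(4),φ(7)) = (1,9) ∈ E(G2) ✓
  (4,8) → (φ(4),φ(8)) = (2,9) ∈ E(G2) ✓
  (4,10) → (φ(4),φ(10)) = (0,9) ∈ E(G2) ✓
  (5,6) → (φ(5),φ(6)) = (3,7) ∈ E(G2) ✓
  (5,8) → (φ(5),φ(8)) = (2,3) ∈ E(G2) ✓
  (5,10) → (φ(5),φ(10)) = (0,3) ∈ E(G2) ✓
  (6,8) → (φ(6),φ(8)) = (2,7) ∈ E(G2) ✓
  (6,9) → (φ(6),φ(9)) = (5,7) ∈ E(G2) ✓
  (6,10) → (φ(6),φ(10)) = (0,7) ∈ E(G2) ✓
  (7,8) → (φ(7),φ(8)) = (1,2) ∈ E(G2) ✓
  (7,10) → (φ(7),φ(10)) = (0,1) ∈ E(G2) ✓
  (8,9) → (φ(8),φ(9)) = (2,5) ∈ E(G2) ✓
  (8,10) → (φ(8),φ(10)) = (0,2) ∈ E(G2) ✓
  (9,10) → (φ(9),φ(10)) = (0,5) ∈ E(G2) ✓
All 31 edges of G1 map to edges of G2, and |E(G1)| = |E(G2)| = 31, so φ is a bijection on edges as well as vertices. Hence G1 ≅ G2.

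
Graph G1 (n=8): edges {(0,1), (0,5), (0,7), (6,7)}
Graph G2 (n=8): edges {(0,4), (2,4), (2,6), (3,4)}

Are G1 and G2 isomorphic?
Yes, isomorphic

The graphs are isomorphic.
One valid mapping φ: V(G1) → V(G2): 0→4, 1→0, 2→5, 3→1, 4→7, 5→3, 6→6, 7→2

Verify φ preserves adjacency — for each edge of G1, its image is an edge of G2:
  (0,1) → (φ(0),φ(1)) = (0,4) ∈ E(G2) ✓
  (0,5) → (φ(0),φ(5)) = (3,4) ∈ E(G2) ✓
  (0,7) → (φ(0),φ(7)) = (2,4) ∈ E(G2) ✓
  (6,7) → (φ(6),φ(7)) = (2,6) ∈ E(G2) ✓
All 4 edges of G1 map to edges of G2, and |E(G1)| = |E(G2)| = 4, so φ is a bijection on edges as well as vertices. Hence G1 ≅ G2.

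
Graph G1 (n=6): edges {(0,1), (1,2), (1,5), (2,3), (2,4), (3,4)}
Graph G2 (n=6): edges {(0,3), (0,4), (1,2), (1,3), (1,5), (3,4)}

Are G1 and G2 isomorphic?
Yes, isomorphic

The graphs are isomorphic.
One valid mapping φ: V(G1) → V(G2): 0→2, 1→1, 2→3, 3→4, 4→0, 5→5

Verify φ preserves adjacency — for each edge of G1, its image is an edge of G2:
  (0,1) → (φ(0),φ(1)) = (1,2) ∈ E(G2) ✓
  (1,2) → (φ(1),φ(2)) = (1,3) ∈ E(G2) ✓
  (1,5) → (φ(1),φ(5)) = (1,5) ∈ E(G2) ✓
  (2,3) → (φ(2),φ(3)) = (3,4) ∈ E(G2) ✓
  (2,4) → (φ(2),φ(4)) = (0,3) ∈ E(G2) ✓
  (3,4) → (φ(3),φ(4)) = (0,4) ∈ E(G2) ✓
All 6 edges of G1 map to edges of G2, and |E(G1)| = |E(G2)| = 6, so φ is a bijection on edges as well as vertices. Hence G1 ≅ G2.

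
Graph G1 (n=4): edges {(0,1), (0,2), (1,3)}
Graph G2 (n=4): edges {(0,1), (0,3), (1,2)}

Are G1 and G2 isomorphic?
Yes, isomorphic

The graphs are isomorphic.
One valid mapping φ: V(G1) → V(G2): 0→0, 1→1, 2→3, 3→2

Verify φ preserves adjacency — for each edge of G1, its image is an edge of G2:
  (0,1) → (φ(0),φ(1)) = (0,1) ∈ E(G2) ✓
  (0,2) → (φ(0),φ(2)) = (0,3) ∈ E(G2) ✓
  (1,3) → (φ(1),φ(3)) = (1,2) ∈ E(G2) ✓
All 3 edges of G1 map to edges of G2, and |E(G1)| = |E(G2)| = 3, so φ is a bijection on edges as well as vertices. Hence G1 ≅ G2.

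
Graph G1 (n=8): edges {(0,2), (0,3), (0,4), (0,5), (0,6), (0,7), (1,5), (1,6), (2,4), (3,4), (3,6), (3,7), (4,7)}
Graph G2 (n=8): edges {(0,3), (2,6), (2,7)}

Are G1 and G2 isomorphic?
No, not isomorphic

The graphs are NOT isomorphic.

Connected components of G1: 1 component(s) with vertex sets [[0, 1, 2, 3, 4, 5, 6, 7]], sizes [8].
Connected components of G2: 5 component(s) with vertex sets [[1], [4], [5], [0, 3], [2, 6, 7]], sizes [1, 1, 1, 2, 3].
The number of connected components (and the multiset of component sizes) is an isomorphism invariant — an isomorphism maps each component of G1 bijectively onto a component of G2. Since G1 has 1 component(s) and G2 has 5, they cannot be isomorphic.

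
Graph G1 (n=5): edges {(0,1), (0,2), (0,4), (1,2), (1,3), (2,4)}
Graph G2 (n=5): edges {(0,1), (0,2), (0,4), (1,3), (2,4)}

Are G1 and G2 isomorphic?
No, not isomorphic

The graphs are NOT isomorphic.

Counting edges: G1 has 6 edge(s); G2 has 5 edge(s).
Edge count is an isomorphism invariant (a bijection on vertices induces a bijection on edges), so differing edge counts rule out isomorphism.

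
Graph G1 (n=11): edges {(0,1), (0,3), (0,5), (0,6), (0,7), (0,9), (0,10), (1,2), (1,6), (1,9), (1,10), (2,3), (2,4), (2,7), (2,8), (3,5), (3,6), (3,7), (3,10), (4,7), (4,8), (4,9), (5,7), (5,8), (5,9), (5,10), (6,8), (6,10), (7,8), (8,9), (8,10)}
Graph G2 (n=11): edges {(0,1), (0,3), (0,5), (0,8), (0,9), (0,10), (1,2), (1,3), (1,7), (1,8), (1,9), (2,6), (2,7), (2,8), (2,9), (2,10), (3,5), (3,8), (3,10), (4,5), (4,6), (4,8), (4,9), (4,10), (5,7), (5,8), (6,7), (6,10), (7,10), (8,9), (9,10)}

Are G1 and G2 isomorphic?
Yes, isomorphic

The graphs are isomorphic.
One valid mapping φ: V(G1) → V(G2): 0→8, 1→5, 2→7, 3→1, 4→6, 5→9, 6→3, 7→2, 8→10, 9→4, 10→0

Verify φ preserves adjacency — for each edge of G1, its image is an edge of G2:
  (0,1) → (φ(0),φ(1)) = (5,8) ∈ E(G2) ✓
  (0,3) → (φ(0),φ(3)) = (1,8) ∈ E(G2) ✓
  (0,5) → (φ(0),φ(5)) = (8,9) ∈ E(G2) ✓
  (0,6) → (φ(0),φ(6)) = (3,8) ∈ E(G2) ✓
  (0,7) → (φ(0),φ(7)) = (2,8) ∈ E(G2) ✓
  (0,9) → (φ(0),φ(9)) = (4,8) ∈ E(G2) ✓
  (0,10) → (φ(0),φ(10)) = (0,8) ∈ E(G2) ✓
  (1,2) → (φ(1),φ(2)) = (5,7) ∈ E(G2) ✓
  (1,6) → (φ(1),φ(6)) = (3,5) ∈ E(G2) ✓
  (1,9) → (φ(1),φ(9)) = (4,5) ∈ E(G2) ✓
  (1,10) → (φ(1),φ(10)) = (0,5) ∈ E(G2) ✓
  (2,3) → (φ(2),φ(3)) = (1,7) ∈ E(G2) ✓
  (2,4) → (φ(2),φ(4)) = (6,7) ∈ E(G2) ✓
  (2,7) → (φ(2),φ(7)) = (2,7) ∈ E(G2) ✓
  (2,8) → (φ(2),φ(8)) = (7,10) ∈ E(G2) ✓
  (3,5) → (φ(3),φ(5)) = (1,9) ∈ E(G2) ✓
  (3,6) → (φ(3),φ(6)) = (1,3) ∈ E(G2) ✓
  (3,7) → (φ(3),φ(7)) = (1,2) ∈ E(G2) ✓
  (3,10) → (φ(3),φ(10)) = (0,1) ∈ E(G2) ✓
  (4,7) → (φ(4),φ(7)) = (2,6) ∈ E(G2) ✓
  (4,8) → (φ(4),φ(8)) = (6,10) ∈ E(G2) ✓
  (4,9) → (φ(4),φ(9)) = (4,6) ∈ E(G2) ✓
  (5,7) → (φ(5),φ(7)) = (2,9) ∈ E(G2) ✓
  (5,8) → (φ(5),φ(8)) = (9,10) ∈ E(G2) ✓
  (5,9) → (φ(5),φ(9)) = (4,9) ∈ E(G2) ✓
  (5,10) → (φ(5),φ(10)) = (0,9) ∈ E(G2) ✓
  (6,8) → (φ(6),φ(8)) = (3,10) ∈ E(G2) ✓
  (6,10) → (φ(6),φ(10)) = (0,3) ∈ E(G2) ✓
  (7,8) → (φ(7),φ(8)) = (2,10) ∈ E(G2) ✓
  (8,9) → (φ(8),φ(9)) = (4,10) ∈ E(G2) ✓
  (8,10) → (φ(8),φ(10)) = (0,10) ∈ E(G2) ✓
All 31 edges of G1 map to edges of G2, and |E(G1)| = |E(G2)| = 31, so φ is a bijection on edges as well as vertices. Hence G1 ≅ G2.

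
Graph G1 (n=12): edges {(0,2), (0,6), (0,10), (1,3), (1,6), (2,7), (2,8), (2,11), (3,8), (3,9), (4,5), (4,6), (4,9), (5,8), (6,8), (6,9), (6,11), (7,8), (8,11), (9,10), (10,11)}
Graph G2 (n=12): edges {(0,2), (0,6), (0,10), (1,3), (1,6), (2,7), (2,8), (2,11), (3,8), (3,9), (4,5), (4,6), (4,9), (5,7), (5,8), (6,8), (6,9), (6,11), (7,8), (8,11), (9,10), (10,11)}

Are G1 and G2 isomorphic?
No, not isomorphic

The graphs are NOT isomorphic.

Counting edges: G1 has 21 edge(s); G2 has 22 edge(s).
Edge count is an isomorphism invariant (a bijection on vertices induces a bijection on edges), so differing edge counts rule out isomorphism.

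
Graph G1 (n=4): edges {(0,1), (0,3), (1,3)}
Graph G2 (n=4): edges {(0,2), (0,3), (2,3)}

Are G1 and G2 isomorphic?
Yes, isomorphic

The graphs are isomorphic.
One valid mapping φ: V(G1) → V(G2): 0→3, 1→2, 2→1, 3→0

Verify φ preserves adjacency — for each edge of G1, its image is an edge of G2:
  (0,1) → (φ(0),φ(1)) = (2,3) ∈ E(G2) ✓
  (0,3) → (φ(0),φ(3)) = (0,3) ∈ E(G2) ✓
  (1,3) → (φ(1),φ(3)) = (0,2) ∈ E(G2) ✓
All 3 edges of G1 map to edges of G2, and |E(G1)| = |E(G2)| = 3, so φ is a bijection on edges as well as vertices. Hence G1 ≅ G2.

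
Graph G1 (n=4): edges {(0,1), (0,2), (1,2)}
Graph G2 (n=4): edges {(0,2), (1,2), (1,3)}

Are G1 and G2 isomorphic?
No, not isomorphic

The graphs are NOT isomorphic.

Counting triangles (3-cliques): G1 has 1, G2 has 0.
Triangle count is an isomorphism invariant, so differing triangle counts rule out isomorphism.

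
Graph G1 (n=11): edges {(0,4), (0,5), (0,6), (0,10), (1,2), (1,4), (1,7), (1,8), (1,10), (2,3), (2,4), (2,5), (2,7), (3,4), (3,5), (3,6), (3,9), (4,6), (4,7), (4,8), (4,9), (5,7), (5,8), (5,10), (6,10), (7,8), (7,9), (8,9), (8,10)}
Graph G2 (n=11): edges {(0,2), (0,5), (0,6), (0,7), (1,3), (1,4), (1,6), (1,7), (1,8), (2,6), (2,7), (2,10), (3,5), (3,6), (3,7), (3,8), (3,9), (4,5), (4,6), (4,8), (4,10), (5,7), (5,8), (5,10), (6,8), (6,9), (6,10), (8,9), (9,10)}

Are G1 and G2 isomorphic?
Yes, isomorphic

The graphs are isomorphic.
One valid mapping φ: V(G1) → V(G2): 0→0, 1→1, 2→4, 3→10, 4→6, 5→5, 6→2, 7→8, 8→3, 9→9, 10→7

Verify φ preserves adjacency — for each edge of G1, its image is an edge of G2:
  (0,4) → (φ(0),φ(4)) = (0,6) ∈ E(G2) ✓
  (0,5) → (φ(0),φ(5)) = (0,5) ∈ E(G2) ✓
  (0,6) → (φ(0),φ(6)) = (0,2) ∈ E(G2) ✓
  (0,10) → (φ(0),φ(10)) = (0,7) ∈ E(G2) ✓
  (1,2) → (φ(1),φ(2)) = (1,4) ∈ E(G2) ✓
  (1,4) → (φ(1),φ(4)) = (1,6) ∈ E(G2) ✓
  (1,7) → (φ(1),φ(7)) = (1,8) ∈ E(G2) ✓
  (1,8) → (φ(1),φ(8)) = (1,3) ∈ E(G2) ✓
  (1,10) → (φ(1),φ(10)) = (1,7) ∈ E(G2) ✓
  (2,3) → (φ(2),φ(3)) = (4,10) ∈ E(G2) ✓
  (2,4) → (φ(2),φ(4)) = (4,6) ∈ E(G2) ✓
  (2,5) → (φ(2),φ(5)) = (4,5) ∈ E(G2) ✓
  (2,7) → (φ(2),φ(7)) = (4,8) ∈ E(G2) ✓
  (3,4) → (φ(3),φ(4)) = (6,10) ∈ E(G2) ✓
  (3,5) → (φ(3),φ(5)) = (5,10) ∈ E(G2) ✓
  (3,6) → (φ(3),φ(6)) = (2,10) ∈ E(G2) ✓
  (3,9) → (φ(3),φ(9)) = (9,10) ∈ E(G2) ✓
  (4,6) → (φ(4),φ(6)) = (2,6) ∈ E(G2) ✓
  (4,7) → (φ(4),φ(7)) = (6,8) ∈ E(G2) ✓
  (4,8) → (φ(4),φ(8)) = (3,6) ∈ E(G2) ✓
  (4,9) → (φ(4),φ(9)) = (6,9) ∈ E(G2) ✓
  (5,7) → (φ(5),φ(7)) = (5,8) ∈ E(G2) ✓
  (5,8) → (φ(5),φ(8)) = (3,5) ∈ E(G2) ✓
  (5,10) → (φ(5),φ(10)) = (5,7) ∈ E(G2) ✓
  (6,10) → (φ(6),φ(10)) = (2,7) ∈ E(G2) ✓
  (7,8) → (φ(7),φ(8)) = (3,8) ∈ E(G2) ✓
  (7,9) → (φ(7),φ(9)) = (8,9) ∈ E(G2) ✓
  (8,9) → (φ(8),φ(9)) = (3,9) ∈ E(G2) ✓
  (8,10) → (φ(8),φ(10)) = (3,7) ∈ E(G2) ✓
All 29 edges of G1 map to edges of G2, and |E(G1)| = |E(G2)| = 29, so φ is a bijection on edges as well as vertices. Hence G1 ≅ G2.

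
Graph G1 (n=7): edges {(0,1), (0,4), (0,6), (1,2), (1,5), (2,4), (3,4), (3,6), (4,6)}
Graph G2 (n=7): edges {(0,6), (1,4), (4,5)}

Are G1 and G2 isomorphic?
No, not isomorphic

The graphs are NOT isomorphic.

Connected components of G1: 1 component(s) with vertex sets [[0, 1, 2, 3, 4, 5, 6]], sizes [7].
Connected components of G2: 4 component(s) with vertex sets [[2], [3], [0, 6], [1, 4, 5]], sizes [1, 1, 2, 3].
The number of connected components (and the multiset of component sizes) is an isomorphism invariant — an isomorphism maps each component of G1 bijectively onto a component of G2. Since G1 has 1 component(s) and G2 has 4, they cannot be isomorphic.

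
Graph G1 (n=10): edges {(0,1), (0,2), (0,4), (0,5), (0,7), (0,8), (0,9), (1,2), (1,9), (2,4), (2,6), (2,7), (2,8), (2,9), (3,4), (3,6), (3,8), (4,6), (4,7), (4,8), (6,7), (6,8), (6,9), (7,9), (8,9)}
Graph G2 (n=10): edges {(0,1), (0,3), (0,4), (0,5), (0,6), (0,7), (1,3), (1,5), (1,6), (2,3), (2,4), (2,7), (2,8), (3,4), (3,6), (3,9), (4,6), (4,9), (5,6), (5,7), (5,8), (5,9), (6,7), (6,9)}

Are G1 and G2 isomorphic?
No, not isomorphic

The graphs are NOT isomorphic.

Counting triangles (3-cliques): G1 has 26, G2 has 18.
Triangle count is an isomorphism invariant, so differing triangle counts rule out isomorphism.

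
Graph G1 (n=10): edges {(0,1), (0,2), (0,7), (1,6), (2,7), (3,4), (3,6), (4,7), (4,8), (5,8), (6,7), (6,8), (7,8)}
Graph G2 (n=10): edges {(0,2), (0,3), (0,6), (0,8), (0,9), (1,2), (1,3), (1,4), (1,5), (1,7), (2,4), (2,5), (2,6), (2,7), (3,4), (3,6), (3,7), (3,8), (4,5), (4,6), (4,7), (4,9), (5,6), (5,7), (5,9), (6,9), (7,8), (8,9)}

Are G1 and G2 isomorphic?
No, not isomorphic

The graphs are NOT isomorphic.

Counting triangles (3-cliques): G1 has 3, G2 has 26.
Triangle count is an isomorphism invariant, so differing triangle counts rule out isomorphism.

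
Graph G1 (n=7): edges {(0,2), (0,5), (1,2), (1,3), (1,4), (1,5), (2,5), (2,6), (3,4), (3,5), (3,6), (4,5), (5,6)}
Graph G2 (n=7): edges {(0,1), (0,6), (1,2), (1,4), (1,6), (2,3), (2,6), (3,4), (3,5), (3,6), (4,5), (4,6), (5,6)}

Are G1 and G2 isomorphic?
Yes, isomorphic

The graphs are isomorphic.
One valid mapping φ: V(G1) → V(G2): 0→0, 1→4, 2→1, 3→3, 4→5, 5→6, 6→2

Verify φ preserves adjacency — for each edge of G1, its image is an edge of G2:
  (0,2) → (φ(0),φ(2)) = (0,1) ∈ E(G2) ✓
  (0,5) → (φ(0),φ(5)) = (0,6) ∈ E(G2) ✓
  (1,2) → (φ(1),φ(2)) = (1,4) ∈ E(G2) ✓
  (1,3) → (φ(1),φ(3)) = (3,4) ∈ E(G2) ✓
  (1,4) → (φ(1),φ(4)) = (4,5) ∈ E(G2) ✓
  (1,5) → (φ(1),φ(5)) = (4,6) ∈ E(G2) ✓
  (2,5) → (φ(2),φ(5)) = (1,6) ∈ E(G2) ✓
  (2,6) → (φ(2),φ(6)) = (1,2) ∈ E(G2) ✓
  (3,4) → (φ(3),φ(4)) = (3,5) ∈ E(G2) ✓
  (3,5) → (φ(3),φ(5)) = (3,6) ∈ E(G2) ✓
  (3,6) → (φ(3),φ(6)) = (2,3) ∈ E(G2) ✓
  (4,5) → (φ(4),φ(5)) = (5,6) ∈ E(G2) ✓
  (5,6) → (φ(5),φ(6)) = (2,6) ∈ E(G2) ✓
All 13 edges of G1 map to edges of G2, and |E(G1)| = |E(G2)| = 13, so φ is a bijection on edges as well as vertices. Hence G1 ≅ G2.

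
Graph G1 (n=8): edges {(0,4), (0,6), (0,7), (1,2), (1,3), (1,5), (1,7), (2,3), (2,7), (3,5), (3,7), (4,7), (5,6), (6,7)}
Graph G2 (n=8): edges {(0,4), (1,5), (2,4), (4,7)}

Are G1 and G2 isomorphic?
No, not isomorphic

The graphs are NOT isomorphic.

Connected components of G1: 1 component(s) with vertex sets [[0, 1, 2, 3, 4, 5, 6, 7]], sizes [8].
Connected components of G2: 4 component(s) with vertex sets [[3], [6], [1, 5], [0, 2, 4, 7]], sizes [1, 1, 2, 4].
The number of connected components (and the multiset of component sizes) is an isomorphism invariant — an isomorphism maps each component of G1 bijectively onto a component of G2. Since G1 has 1 component(s) and G2 has 4, they cannot be isomorphic.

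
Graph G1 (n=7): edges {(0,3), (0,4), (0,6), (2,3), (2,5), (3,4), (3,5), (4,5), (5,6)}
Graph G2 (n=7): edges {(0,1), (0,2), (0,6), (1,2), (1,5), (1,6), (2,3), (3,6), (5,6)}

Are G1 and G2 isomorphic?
Yes, isomorphic

The graphs are isomorphic.
One valid mapping φ: V(G1) → V(G2): 0→2, 1→4, 2→5, 3→1, 4→0, 5→6, 6→3

Verify φ preserves adjacency — for each edge of G1, its image is an edge of G2:
  (0,3) → (φ(0),φ(3)) = (1,2) ∈ E(G2) ✓
  (0,4) → (φ(0),φ(4)) = (0,2) ∈ E(G2) ✓
  (0,6) → (φ(0),φ(6)) = (2,3) ∈ E(G2) ✓
  (2,3) → (φ(2),φ(3)) = (1,5) ∈ E(G2) ✓
  (2,5) → (φ(2),φ(5)) = (5,6) ∈ E(G2) ✓
  (3,4) → (φ(3),φ(4)) = (0,1) ∈ E(G2) ✓
  (3,5) → (φ(3),φ(5)) = (1,6) ∈ E(G2) ✓
  (4,5) → (φ(4),φ(5)) = (0,6) ∈ E(G2) ✓
  (5,6) → (φ(5),φ(6)) = (3,6) ∈ E(G2) ✓
All 9 edges of G1 map to edges of G2, and |E(G1)| = |E(G2)| = 9, so φ is a bijection on edges as well as vertices. Hence G1 ≅ G2.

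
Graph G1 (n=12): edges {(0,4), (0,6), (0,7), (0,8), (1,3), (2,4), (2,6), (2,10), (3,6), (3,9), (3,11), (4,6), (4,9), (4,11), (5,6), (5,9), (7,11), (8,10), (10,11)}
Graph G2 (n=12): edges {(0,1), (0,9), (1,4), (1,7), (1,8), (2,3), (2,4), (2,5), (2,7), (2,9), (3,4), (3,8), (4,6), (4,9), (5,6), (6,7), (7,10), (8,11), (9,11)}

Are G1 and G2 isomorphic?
Yes, isomorphic

The graphs are isomorphic.
One valid mapping φ: V(G1) → V(G2): 0→9, 1→10, 2→3, 3→7, 4→4, 5→5, 6→2, 7→0, 8→11, 9→6, 10→8, 11→1

Verify φ preserves adjacency — for each edge of G1, its image is an edge of G2:
  (0,4) → (φ(0),φ(4)) = (4,9) ∈ E(G2) ✓
  (0,6) → (φ(0),φ(6)) = (2,9) ∈ E(G2) ✓
  (0,7) → (φ(0),φ(7)) = (0,9) ∈ E(G2) ✓
  (0,8) → (φ(0),φ(8)) = (9,11) ∈ E(G2) ✓
  (1,3) → (φ(1),φ(3)) = (7,10) ∈ E(G2) ✓
  (2,4) → (φ(2),φ(4)) = (3,4) ∈ E(G2) ✓
  (2,6) → (φ(2),φ(6)) = (2,3) ∈ E(G2) ✓
  (2,10) → (φ(2),φ(10)) = (3,8) ∈ E(G2) ✓
  (3,6) → (φ(3),φ(6)) = (2,7) ∈ E(G2) ✓
  (3,9) → (φ(3),φ(9)) = (6,7) ∈ E(G2) ✓
  (3,11) → (φ(3),φ(11)) = (1,7) ∈ E(G2) ✓
  (4,6) → (φ(4),φ(6)) = (2,4) ∈ E(G2) ✓
  (4,9) → (φ(4),φ(9)) = (4,6) ∈ E(G2) ✓
  (4,11) → (φ(4),φ(11)) = (1,4) ∈ E(G2) ✓
  (5,6) → (φ(5),φ(6)) = (2,5) ∈ E(G2) ✓
  (5,9) → (φ(5),φ(9)) = (5,6) ∈ E(G2) ✓
  (7,11) → (φ(7),φ(11)) = (0,1) ∈ E(G2) ✓
  (8,10) → (φ(8),φ(10)) = (8,11) ∈ E(G2) ✓
  (10,11) → (φ(10),φ(11)) = (1,8) ∈ E(G2) ✓
All 19 edges of G1 map to edges of G2, and |E(G1)| = |E(G2)| = 19, so φ is a bijection on edges as well as vertices. Hence G1 ≅ G2.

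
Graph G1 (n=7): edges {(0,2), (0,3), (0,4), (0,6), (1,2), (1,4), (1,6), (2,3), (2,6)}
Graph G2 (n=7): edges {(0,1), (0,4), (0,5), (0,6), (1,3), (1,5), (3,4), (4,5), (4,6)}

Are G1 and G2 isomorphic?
Yes, isomorphic

The graphs are isomorphic.
One valid mapping φ: V(G1) → V(G2): 0→4, 1→1, 2→0, 3→6, 4→3, 5→2, 6→5

Verify φ preserves adjacency — for each edge of G1, its image is an edge of G2:
  (0,2) → (φ(0),φ(2)) = (0,4) ∈ E(G2) ✓
  (0,3) → (φ(0),φ(3)) = (4,6) ∈ E(G2) ✓
  (0,4) → (φ(0),φ(4)) = (3,4) ∈ E(G2) ✓
  (0,6) → (φ(0),φ(6)) = (4,5) ∈ E(G2) ✓
  (1,2) → (φ(1),φ(2)) = (0,1) ∈ E(G2) ✓
  (1,4) → (φ(1),φ(4)) = (1,3) ∈ E(G2) ✓
  (1,6) → (φ(1),φ(6)) = (1,5) ∈ E(G2) ✓
  (2,3) → (φ(2),φ(3)) = (0,6) ∈ E(G2) ✓
  (2,6) → (φ(2),φ(6)) = (0,5) ∈ E(G2) ✓
All 9 edges of G1 map to edges of G2, and |E(G1)| = |E(G2)| = 9, so φ is a bijection on edges as well as vertices. Hence G1 ≅ G2.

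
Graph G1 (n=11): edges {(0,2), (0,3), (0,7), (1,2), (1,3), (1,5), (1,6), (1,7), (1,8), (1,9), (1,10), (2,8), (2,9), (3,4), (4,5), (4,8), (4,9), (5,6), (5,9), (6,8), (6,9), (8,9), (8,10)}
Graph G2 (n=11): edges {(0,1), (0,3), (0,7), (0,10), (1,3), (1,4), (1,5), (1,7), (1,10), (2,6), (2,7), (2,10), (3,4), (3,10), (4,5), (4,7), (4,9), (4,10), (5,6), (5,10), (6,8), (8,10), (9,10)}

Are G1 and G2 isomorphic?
Yes, isomorphic

The graphs are isomorphic.
One valid mapping φ: V(G1) → V(G2): 0→6, 1→10, 2→5, 3→2, 4→7, 5→0, 6→3, 7→8, 8→4, 9→1, 10→9

Verify φ preserves adjacency — for each edge of G1, its image is an edge of G2:
  (0,2) → (φ(0),φ(2)) = (5,6) ∈ E(G2) ✓
  (0,3) → (φ(0),φ(3)) = (2,6) ∈ E(G2) ✓
  (0,7) → (φ(0),φ(7)) = (6,8) ∈ E(G2) ✓
  (1,2) → (φ(1),φ(2)) = (5,10) ∈ E(G2) ✓
  (1,3) → (φ(1),φ(3)) = (2,10) ∈ E(G2) ✓
  (1,5) → (φ(1),φ(5)) = (0,10) ∈ E(G2) ✓
  (1,6) → (φ(1),φ(6)) = (3,10) ∈ E(G2) ✓
  (1,7) → (φ(1),φ(7)) = (8,10) ∈ E(G2) ✓
  (1,8) → (φ(1),φ(8)) = (4,10) ∈ E(G2) ✓
  (1,9) → (φ(1),φ(9)) = (1,10) ∈ E(G2) ✓
  (1,10) → (φ(1),φ(10)) = (9,10) ∈ E(G2) ✓
  (2,8) → (φ(2),φ(8)) = (4,5) ∈ E(G2) ✓
  (2,9) → (φ(2),φ(9)) = (1,5) ∈ E(G2) ✓
  (3,4) → (φ(3),φ(4)) = (2,7) ∈ E(G2) ✓
  (4,5) → (φ(4),φ(5)) = (0,7) ∈ E(G2) ✓
  (4,8) → (φ(4),φ(8)) = (4,7) ∈ E(G2) ✓
  (4,9) → (φ(4),φ(9)) = (1,7) ∈ E(G2) ✓
  (5,6) → (φ(5),φ(6)) = (0,3) ∈ E(G2) ✓
  (5,9) → (φ(5),φ(9)) = (0,1) ∈ E(G2) ✓
  (6,8) → (φ(6),φ(8)) = (3,4) ∈ E(G2) ✓
  (6,9) → (φ(6),φ(9)) = (1,3) ∈ E(G2) ✓
  (8,9) → (φ(8),φ(9)) = (1,4) ∈ E(G2) ✓
  (8,10) → (φ(8),φ(10)) = (4,9) ∈ E(G2) ✓
All 23 edges of G1 map to edges of G2, and |E(G1)| = |E(G2)| = 23, so φ is a bijection on edges as well as vertices. Hence G1 ≅ G2.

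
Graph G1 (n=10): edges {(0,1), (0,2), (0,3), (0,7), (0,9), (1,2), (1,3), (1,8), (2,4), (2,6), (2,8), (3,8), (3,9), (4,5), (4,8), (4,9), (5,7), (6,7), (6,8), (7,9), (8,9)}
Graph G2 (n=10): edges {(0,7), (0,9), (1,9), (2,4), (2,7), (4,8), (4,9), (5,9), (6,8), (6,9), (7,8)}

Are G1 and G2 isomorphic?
No, not isomorphic

The graphs are NOT isomorphic.

Degrees in G1: deg(0)=5, deg(1)=4, deg(2)=5, deg(3)=4, deg(4)=4, deg(5)=2, deg(6)=3, deg(7)=4, deg(8)=6, deg(9)=5.
Sorted degree sequence of G1: [6, 5, 5, 5, 4, 4, 4, 4, 3, 2].
Degrees in G2: deg(0)=2, deg(1)=1, deg(2)=2, deg(3)=0, deg(4)=3, deg(5)=1, deg(6)=2, deg(7)=3, deg(8)=3, deg(9)=5.
Sorted degree sequence of G2: [5, 3, 3, 3, 2, 2, 2, 1, 1, 0].
The (sorted) degree sequence is an isomorphism invariant, so since G1 and G2 have different degree sequences they cannot be isomorphic.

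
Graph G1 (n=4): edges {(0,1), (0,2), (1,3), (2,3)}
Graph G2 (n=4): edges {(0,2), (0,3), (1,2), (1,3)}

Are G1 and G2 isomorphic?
Yes, isomorphic

The graphs are isomorphic.
One valid mapping φ: V(G1) → V(G2): 0→2, 1→0, 2→1, 3→3

Verify φ preserves adjacency — for each edge of G1, its image is an edge of G2:
  (0,1) → (φ(0),φ(1)) = (0,2) ∈ E(G2) ✓
  (0,2) → (φ(0),φ(2)) = (1,2) ∈ E(G2) ✓
  (1,3) → (φ(1),φ(3)) = (0,3) ∈ E(G2) ✓
  (2,3) → (φ(2),φ(3)) = (1,3) ∈ E(G2) ✓
All 4 edges of G1 map to edges of G2, and |E(G1)| = |E(G2)| = 4, so φ is a bijection on edges as well as vertices. Hence G1 ≅ G2.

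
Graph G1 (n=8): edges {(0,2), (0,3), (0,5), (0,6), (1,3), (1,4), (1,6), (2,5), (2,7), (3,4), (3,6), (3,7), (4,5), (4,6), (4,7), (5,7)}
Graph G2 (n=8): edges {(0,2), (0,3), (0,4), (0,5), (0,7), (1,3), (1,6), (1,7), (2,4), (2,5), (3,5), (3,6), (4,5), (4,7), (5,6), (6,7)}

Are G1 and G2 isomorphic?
Yes, isomorphic

The graphs are isomorphic.
One valid mapping φ: V(G1) → V(G2): 0→7, 1→2, 2→1, 3→0, 4→5, 5→6, 6→4, 7→3

Verify φ preserves adjacency — for each edge of G1, its image is an edge of G2:
  (0,2) → (φ(0),φ(2)) = (1,7) ∈ E(G2) ✓
  (0,3) → (φ(0),φ(3)) = (0,7) ∈ E(G2) ✓
  (0,5) → (φ(0),φ(5)) = (6,7) ∈ E(G2) ✓
  (0,6) → (φ(0),φ(6)) = (4,7) ∈ E(G2) ✓
  (1,3) → (φ(1),φ(3)) = (0,2) ∈ E(G2) ✓
  (1,4) → (φ(1),φ(4)) = (2,5) ∈ E(G2) ✓
  (1,6) → (φ(1),φ(6)) = (2,4) ∈ E(G2) ✓
  (2,5) → (φ(2),φ(5)) = (1,6) ∈ E(G2) ✓
  (2,7) → (φ(2),φ(7)) = (1,3) ∈ E(G2) ✓
  (3,4) → (φ(3),φ(4)) = (0,5) ∈ E(G2) ✓
  (3,6) → (φ(3),φ(6)) = (0,4) ∈ E(G2) ✓
  (3,7) → (φ(3),φ(7)) = (0,3) ∈ E(G2) ✓
  (4,5) → (φ(4),φ(5)) = (5,6) ∈ E(G2) ✓
  (4,6) → (φ(4),φ(6)) = (4,5) ∈ E(G2) ✓
  (4,7) → (φ(4),φ(7)) = (3,5) ∈ E(G2) ✓
  (5,7) → (φ(5),φ(7)) = (3,6) ∈ E(G2) ✓
All 16 edges of G1 map to edges of G2, and |E(G1)| = |E(G2)| = 16, so φ is a bijection on edges as well as vertices. Hence G1 ≅ G2.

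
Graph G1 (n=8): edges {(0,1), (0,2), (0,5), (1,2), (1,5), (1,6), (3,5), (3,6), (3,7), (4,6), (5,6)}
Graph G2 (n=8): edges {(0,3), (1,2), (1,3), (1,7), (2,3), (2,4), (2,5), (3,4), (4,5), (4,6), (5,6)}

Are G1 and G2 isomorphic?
Yes, isomorphic

The graphs are isomorphic.
One valid mapping φ: V(G1) → V(G2): 0→5, 1→4, 2→6, 3→1, 4→0, 5→2, 6→3, 7→7

Verify φ preserves adjacency — for each edge of G1, its image is an edge of G2:
  (0,1) → (φ(0),φ(1)) = (4,5) ∈ E(G2) ✓
  (0,2) → (φ(0),φ(2)) = (5,6) ∈ E(G2) ✓
  (0,5) → (φ(0),φ(5)) = (2,5) ∈ E(G2) ✓
  (1,2) → (φ(1),φ(2)) = (4,6) ∈ E(G2) ✓
  (1,5) → (φ(1),φ(5)) = (2,4) ∈ E(G2) ✓
  (1,6) → (φ(1),φ(6)) = (3,4) ∈ E(G2) ✓
  (3,5) → (φ(3),φ(5)) = (1,2) ∈ E(G2) ✓
  (3,6) → (φ(3),φ(6)) = (1,3) ∈ E(G2) ✓
  (3,7) → (φ(3),φ(7)) = (1,7) ∈ E(G2) ✓
  (4,6) → (φ(4),φ(6)) = (0,3) ∈ E(G2) ✓
  (5,6) → (φ(5),φ(6)) = (2,3) ∈ E(G2) ✓
All 11 edges of G1 map to edges of G2, and |E(G1)| = |E(G2)| = 11, so φ is a bijection on edges as well as vertices. Hence G1 ≅ G2.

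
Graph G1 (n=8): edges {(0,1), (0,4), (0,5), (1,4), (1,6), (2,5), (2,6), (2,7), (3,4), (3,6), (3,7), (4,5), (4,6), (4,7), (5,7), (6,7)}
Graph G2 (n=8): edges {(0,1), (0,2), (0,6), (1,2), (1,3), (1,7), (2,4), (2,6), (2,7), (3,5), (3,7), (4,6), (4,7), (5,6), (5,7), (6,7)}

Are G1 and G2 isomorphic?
Yes, isomorphic

The graphs are isomorphic.
One valid mapping φ: V(G1) → V(G2): 0→3, 1→5, 2→0, 3→4, 4→7, 5→1, 6→6, 7→2

Verify φ preserves adjacency — for each edge of G1, its image is an edge of G2:
  (0,1) → (φ(0),φ(1)) = (3,5) ∈ E(G2) ✓
  (0,4) → (φ(0),φ(4)) = (3,7) ∈ E(G2) ✓
  (0,5) → (φ(0),φ(5)) = (1,3) ∈ E(G2) ✓
  (1,4) → (φ(1),φ(4)) = (5,7) ∈ E(G2) ✓
  (1,6) → (φ(1),φ(6)) = (5,6) ∈ E(G2) ✓
  (2,5) → (φ(2),φ(5)) = (0,1) ∈ E(G2) ✓
  (2,6) → (φ(2),φ(6)) = (0,6) ∈ E(G2) ✓
  (2,7) → (φ(2),φ(7)) = (0,2) ∈ E(G2) ✓
  (3,4) → (φ(3),φ(4)) = (4,7) ∈ E(G2) ✓
  (3,6) → (φ(3),φ(6)) = (4,6) ∈ E(G2) ✓
  (3,7) → (φ(3),φ(7)) = (2,4) ∈ E(G2) ✓
  (4,5) → (φ(4),φ(5)) = (1,7) ∈ E(G2) ✓
  (4,6) → (φ(4),φ(6)) = (6,7) ∈ E(G2) ✓
  (4,7) → (φ(4),φ(7)) = (2,7) ∈ E(G2) ✓
  (5,7) → (φ(5),φ(7)) = (1,2) ∈ E(G2) ✓
  (6,7) → (φ(6),φ(7)) = (2,6) ∈ E(G2) ✓
All 16 edges of G1 map to edges of G2, and |E(G1)| = |E(G2)| = 16, so φ is a bijection on edges as well as vertices. Hence G1 ≅ G2.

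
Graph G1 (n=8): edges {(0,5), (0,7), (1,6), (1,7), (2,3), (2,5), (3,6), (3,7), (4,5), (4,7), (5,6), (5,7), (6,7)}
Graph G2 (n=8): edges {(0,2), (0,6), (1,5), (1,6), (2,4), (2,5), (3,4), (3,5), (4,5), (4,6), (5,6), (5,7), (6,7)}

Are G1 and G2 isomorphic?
Yes, isomorphic

The graphs are isomorphic.
One valid mapping φ: V(G1) → V(G2): 0→1, 1→3, 2→0, 3→2, 4→7, 5→6, 6→4, 7→5

Verify φ preserves adjacency — for each edge of G1, its image is an edge of G2:
  (0,5) → (φ(0),φ(5)) = (1,6) ∈ E(G2) ✓
  (0,7) → (φ(0),φ(7)) = (1,5) ∈ E(G2) ✓
  (1,6) → (φ(1),φ(6)) = (3,4) ∈ E(G2) ✓
  (1,7) → (φ(1),φ(7)) = (3,5) ∈ E(G2) ✓
  (2,3) → (φ(2),φ(3)) = (0,2) ∈ E(G2) ✓
  (2,5) → (φ(2),φ(5)) = (0,6) ∈ E(G2) ✓
  (3,6) → (φ(3),φ(6)) = (2,4) ∈ E(G2) ✓
  (3,7) → (φ(3),φ(7)) = (2,5) ∈ E(G2) ✓
  (4,5) → (φ(4),φ(5)) = (6,7) ∈ E(G2) ✓
  (4,7) → (φ(4),φ(7)) = (5,7) ∈ E(G2) ✓
  (5,6) → (φ(5),φ(6)) = (4,6) ∈ E(G2) ✓
  (5,7) → (φ(5),φ(7)) = (5,6) ∈ E(G2) ✓
  (6,7) → (φ(6),φ(7)) = (4,5) ∈ E(G2) ✓
All 13 edges of G1 map to edges of G2, and |E(G1)| = |E(G2)| = 13, so φ is a bijection on edges as well as vertices. Hence G1 ≅ G2.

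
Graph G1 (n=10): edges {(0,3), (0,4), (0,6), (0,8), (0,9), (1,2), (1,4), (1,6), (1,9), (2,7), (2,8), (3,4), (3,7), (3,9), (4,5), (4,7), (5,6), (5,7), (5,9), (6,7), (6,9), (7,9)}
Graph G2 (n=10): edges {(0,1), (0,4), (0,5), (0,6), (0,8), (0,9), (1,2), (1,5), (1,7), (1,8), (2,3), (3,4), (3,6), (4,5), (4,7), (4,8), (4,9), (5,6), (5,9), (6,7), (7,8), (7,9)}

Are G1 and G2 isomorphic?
Yes, isomorphic

The graphs are isomorphic.
One valid mapping φ: V(G1) → V(G2): 0→1, 1→6, 2→3, 3→8, 4→7, 5→9, 6→5, 7→4, 8→2, 9→0

Verify φ preserves adjacency — for each edge of G1, its image is an edge of G2:
  (0,3) → (φ(0),φ(3)) = (1,8) ∈ E(G2) ✓
  (0,4) → (φ(0),φ(4)) = (1,7) ∈ E(G2) ✓
  (0,6) → (φ(0),φ(6)) = (1,5) ∈ E(G2) ✓
  (0,8) → (φ(0),φ(8)) = (1,2) ∈ E(G2) ✓
  (0,9) → (φ(0),φ(9)) = (0,1) ∈ E(G2) ✓
  (1,2) → (φ(1),φ(2)) = (3,6) ∈ E(G2) ✓
  (1,4) → (φ(1),φ(4)) = (6,7) ∈ E(G2) ✓
  (1,6) → (φ(1),φ(6)) = (5,6) ∈ E(G2) ✓
  (1,9) → (φ(1),φ(9)) = (0,6) ∈ E(G2) ✓
  (2,7) → (φ(2),φ(7)) = (3,4) ∈ E(G2) ✓
  (2,8) → (φ(2),φ(8)) = (2,3) ∈ E(G2) ✓
  (3,4) → (φ(3),φ(4)) = (7,8) ∈ E(G2) ✓
  (3,7) → (φ(3),φ(7)) = (4,8) ∈ E(G2) ✓
  (3,9) → (φ(3),φ(9)) = (0,8) ∈ E(G2) ✓
  (4,5) → (φ(4),φ(5)) = (7,9) ∈ E(G2) ✓
  (4,7) → (φ(4),φ(7)) = (4,7) ∈ E(G2) ✓
  (5,6) → (φ(5),φ(6)) = (5,9) ∈ E(G2) ✓
  (5,7) → (φ(5),φ(7)) = (4,9) ∈ E(G2) ✓
  (5,9) → (φ(5),φ(9)) = (0,9) ∈ E(G2) ✓
  (6,7) → (φ(6),φ(7)) = (4,5) ∈ E(G2) ✓
  (6,9) → (φ(6),φ(9)) = (0,5) ∈ E(G2) ✓
  (7,9) → (φ(7),φ(9)) = (0,4) ∈ E(G2) ✓
All 22 edges of G1 map to edges of G2, and |E(G1)| = |E(G2)| = 22, so φ is a bijection on edges as well as vertices. Hence G1 ≅ G2.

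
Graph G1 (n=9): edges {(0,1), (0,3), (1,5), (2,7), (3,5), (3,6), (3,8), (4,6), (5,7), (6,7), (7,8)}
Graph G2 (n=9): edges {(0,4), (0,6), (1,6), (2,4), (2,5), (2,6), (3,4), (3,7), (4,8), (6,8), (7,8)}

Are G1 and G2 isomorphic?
Yes, isomorphic

The graphs are isomorphic.
One valid mapping φ: V(G1) → V(G2): 0→3, 1→7, 2→1, 3→4, 4→5, 5→8, 6→2, 7→6, 8→0

Verify φ preserves adjacency — for each edge of G1, its image is an edge of G2:
  (0,1) → (φ(0),φ(1)) = (3,7) ∈ E(G2) ✓
  (0,3) → (φ(0),φ(3)) = (3,4) ∈ E(G2) ✓
  (1,5) → (φ(1),φ(5)) = (7,8) ∈ E(G2) ✓
  (2,7) → (φ(2),φ(7)) = (1,6) ∈ E(G2) ✓
  (3,5) → (φ(3),φ(5)) = (4,8) ∈ E(G2) ✓
  (3,6) → (φ(3),φ(6)) = (2,4) ∈ E(G2) ✓
  (3,8) → (φ(3),φ(8)) = (0,4) ∈ E(G2) ✓
  (4,6) → (φ(4),φ(6)) = (2,5) ∈ E(G2) ✓
  (5,7) → (φ(5),φ(7)) = (6,8) ∈ E(G2) ✓
  (6,7) → (φ(6),φ(7)) = (2,6) ∈ E(G2) ✓
  (7,8) → (φ(7),φ(8)) = (0,6) ∈ E(G2) ✓
All 11 edges of G1 map to edges of G2, and |E(G1)| = |E(G2)| = 11, so φ is a bijection on edges as well as vertices. Hence G1 ≅ G2.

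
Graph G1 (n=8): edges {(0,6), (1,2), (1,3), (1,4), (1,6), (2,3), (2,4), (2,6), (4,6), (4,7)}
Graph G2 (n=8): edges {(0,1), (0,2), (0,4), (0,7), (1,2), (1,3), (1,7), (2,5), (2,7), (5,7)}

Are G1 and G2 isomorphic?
Yes, isomorphic

The graphs are isomorphic.
One valid mapping φ: V(G1) → V(G2): 0→3, 1→2, 2→7, 3→5, 4→0, 5→6, 6→1, 7→4

Verify φ preserves adjacency — for each edge of G1, its image is an edge of G2:
  (0,6) → (φ(0),φ(6)) = (1,3) ∈ E(G2) ✓
  (1,2) → (φ(1),φ(2)) = (2,7) ∈ E(G2) ✓
  (1,3) → (φ(1),φ(3)) = (2,5) ∈ E(G2) ✓
  (1,4) → (φ(1),φ(4)) = (0,2) ∈ E(G2) ✓
  (1,6) → (φ(1),φ(6)) = (1,2) ∈ E(G2) ✓
  (2,3) → (φ(2),φ(3)) = (5,7) ∈ E(G2) ✓
  (2,4) → (φ(2),φ(4)) = (0,7) ∈ E(G2) ✓
  (2,6) → (φ(2),φ(6)) = (1,7) ∈ E(G2) ✓
  (4,6) → (φ(4),φ(6)) = (0,1) ∈ E(G2) ✓
  (4,7) → (φ(4),φ(7)) = (0,4) ∈ E(G2) ✓
All 10 edges of G1 map to edges of G2, and |E(G1)| = |E(G2)| = 10, so φ is a bijection on edges as well as vertices. Hence G1 ≅ G2.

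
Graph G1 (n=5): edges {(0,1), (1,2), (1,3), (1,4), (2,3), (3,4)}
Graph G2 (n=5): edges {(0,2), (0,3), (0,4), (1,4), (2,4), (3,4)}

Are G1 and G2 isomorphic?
Yes, isomorphic

The graphs are isomorphic.
One valid mapping φ: V(G1) → V(G2): 0→1, 1→4, 2→3, 3→0, 4→2

Verify φ preserves adjacency — for each edge of G1, its image is an edge of G2:
  (0,1) → (φ(0),φ(1)) = (1,4) ∈ E(G2) ✓
  (1,2) → (φ(1),φ(2)) = (3,4) ∈ E(G2) ✓
  (1,3) → (φ(1),φ(3)) = (0,4) ∈ E(G2) ✓
  (1,4) → (φ(1),φ(4)) = (2,4) ∈ E(G2) ✓
  (2,3) → (φ(2),φ(3)) = (0,3) ∈ E(G2) ✓
  (3,4) → (φ(3),φ(4)) = (0,2) ∈ E(G2) ✓
All 6 edges of G1 map to edges of G2, and |E(G1)| = |E(G2)| = 6, so φ is a bijection on edges as well as vertices. Hence G1 ≅ G2.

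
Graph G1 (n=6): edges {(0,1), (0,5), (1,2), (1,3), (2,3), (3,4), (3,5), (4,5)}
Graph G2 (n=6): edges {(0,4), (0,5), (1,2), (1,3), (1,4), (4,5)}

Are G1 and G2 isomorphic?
No, not isomorphic

The graphs are NOT isomorphic.

Counting triangles (3-cliques): G1 has 2, G2 has 1.
Triangle count is an isomorphism invariant, so differing triangle counts rule out isomorphism.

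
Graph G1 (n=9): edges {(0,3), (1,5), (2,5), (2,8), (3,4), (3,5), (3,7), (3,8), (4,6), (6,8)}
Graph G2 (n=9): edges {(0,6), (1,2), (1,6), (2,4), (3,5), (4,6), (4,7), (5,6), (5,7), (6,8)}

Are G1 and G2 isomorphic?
Yes, isomorphic

The graphs are isomorphic.
One valid mapping φ: V(G1) → V(G2): 0→0, 1→3, 2→7, 3→6, 4→1, 5→5, 6→2, 7→8, 8→4

Verify φ preserves adjacency — for each edge of G1, its image is an edge of G2:
  (0,3) → (φ(0),φ(3)) = (0,6) ∈ E(G2) ✓
  (1,5) → (φ(1),φ(5)) = (3,5) ∈ E(G2) ✓
  (2,5) → (φ(2),φ(5)) = (5,7) ∈ E(G2) ✓
  (2,8) → (φ(2),φ(8)) = (4,7) ∈ E(G2) ✓
  (3,4) → (φ(3),φ(4)) = (1,6) ∈ E(G2) ✓
  (3,5) → (φ(3),φ(5)) = (5,6) ∈ E(G2) ✓
  (3,7) → (φ(3),φ(7)) = (6,8) ∈ E(G2) ✓
  (3,8) → (φ(3),φ(8)) = (4,6) ∈ E(G2) ✓
  (4,6) → (φ(4),φ(6)) = (1,2) ∈ E(G2) ✓
  (6,8) → (φ(6),φ(8)) = (2,4) ∈ E(G2) ✓
All 10 edges of G1 map to edges of G2, and |E(G1)| = |E(G2)| = 10, so φ is a bijection on edges as well as vertices. Hence G1 ≅ G2.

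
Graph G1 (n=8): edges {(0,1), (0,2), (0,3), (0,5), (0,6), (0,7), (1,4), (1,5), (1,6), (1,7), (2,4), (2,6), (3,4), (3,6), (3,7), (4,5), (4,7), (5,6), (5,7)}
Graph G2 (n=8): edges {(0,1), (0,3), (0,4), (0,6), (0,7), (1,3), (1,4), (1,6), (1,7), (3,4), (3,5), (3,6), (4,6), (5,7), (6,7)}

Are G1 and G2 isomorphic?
No, not isomorphic

The graphs are NOT isomorphic.

Connected components of G1: 1 component(s) with vertex sets [[0, 1, 2, 3, 4, 5, 6, 7]], sizes [8].
Connected components of G2: 2 component(s) with vertex sets [[2], [0, 1, 3, 4, 5, 6, 7]], sizes [1, 7].
The number of connected components (and the multiset of component sizes) is an isomorphism invariant — an isomorphism maps each component of G1 bijectively onto a component of G2. Since G1 has 1 component(s) and G2 has 2, they cannot be isomorphic.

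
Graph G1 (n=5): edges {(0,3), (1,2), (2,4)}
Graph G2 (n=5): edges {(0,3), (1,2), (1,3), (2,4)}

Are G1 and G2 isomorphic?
No, not isomorphic

The graphs are NOT isomorphic.

Counting edges: G1 has 3 edge(s); G2 has 4 edge(s).
Edge count is an isomorphism invariant (a bijection on vertices induces a bijection on edges), so differing edge counts rule out isomorphism.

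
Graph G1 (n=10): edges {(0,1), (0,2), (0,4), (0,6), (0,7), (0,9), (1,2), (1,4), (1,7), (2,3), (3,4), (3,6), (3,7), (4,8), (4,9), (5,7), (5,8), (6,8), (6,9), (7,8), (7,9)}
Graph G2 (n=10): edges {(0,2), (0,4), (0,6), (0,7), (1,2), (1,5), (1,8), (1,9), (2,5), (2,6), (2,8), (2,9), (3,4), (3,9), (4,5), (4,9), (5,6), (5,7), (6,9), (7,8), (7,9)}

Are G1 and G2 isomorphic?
Yes, isomorphic

The graphs are isomorphic.
One valid mapping φ: V(G1) → V(G2): 0→2, 1→1, 2→8, 3→7, 4→5, 5→3, 6→0, 7→9, 8→4, 9→6

Verify φ preserves adjacency — for each edge of G1, its image is an edge of G2:
  (0,1) → (φ(0),φ(1)) = (1,2) ∈ E(G2) ✓
  (0,2) → (φ(0),φ(2)) = (2,8) ∈ E(G2) ✓
  (0,4) → (φ(0),φ(4)) = (2,5) ∈ E(G2) ✓
  (0,6) → (φ(0),φ(6)) = (0,2) ∈ E(G2) ✓
  (0,7) → (φ(0),φ(7)) = (2,9) ∈ E(G2) ✓
  (0,9) → (φ(0),φ(9)) = (2,6) ∈ E(G2) ✓
  (1,2) → (φ(1),φ(2)) = (1,8) ∈ E(G2) ✓
  (1,4) → (φ(1),φ(4)) = (1,5) ∈ E(G2) ✓
  (1,7) → (φ(1),φ(7)) = (1,9) ∈ E(G2) ✓
  (2,3) → (φ(2),φ(3)) = (7,8) ∈ E(G2) ✓
  (3,4) → (φ(3),φ(4)) = (5,7) ∈ E(G2) ✓
  (3,6) → (φ(3),φ(6)) = (0,7) ∈ E(G2) ✓
  (3,7) → (φ(3),φ(7)) = (7,9) ∈ E(G2) ✓
  (4,8) → (φ(4),φ(8)) = (4,5) ∈ E(G2) ✓
  (4,9) → (φ(4),φ(9)) = (5,6) ∈ E(G2) ✓
  (5,7) → (φ(5),φ(7)) = (3,9) ∈ E(G2) ✓
  (5,8) → (φ(5),φ(8)) = (3,4) ∈ E(G2) ✓
  (6,8) → (φ(6),φ(8)) = (0,4) ∈ E(G2) ✓
  (6,9) → (φ(6),φ(9)) = (0,6) ∈ E(G2) ✓
  (7,8) → (φ(7),φ(8)) = (4,9) ∈ E(G2) ✓
  (7,9) → (φ(7),φ(9)) = (6,9) ∈ E(G2) ✓
All 21 edges of G1 map to edges of G2, and |E(G1)| = |E(G2)| = 21, so φ is a bijection on edges as well as vertices. Hence G1 ≅ G2.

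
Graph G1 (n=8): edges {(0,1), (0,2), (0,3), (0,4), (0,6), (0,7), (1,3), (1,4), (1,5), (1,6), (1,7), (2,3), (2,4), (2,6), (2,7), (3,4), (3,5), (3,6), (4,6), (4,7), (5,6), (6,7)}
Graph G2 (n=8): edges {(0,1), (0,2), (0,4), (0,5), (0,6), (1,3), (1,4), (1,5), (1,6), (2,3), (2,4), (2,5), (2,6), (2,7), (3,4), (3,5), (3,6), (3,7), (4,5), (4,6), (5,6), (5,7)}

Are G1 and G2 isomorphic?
Yes, isomorphic

The graphs are isomorphic.
One valid mapping φ: V(G1) → V(G2): 0→6, 1→3, 2→0, 3→2, 4→4, 5→7, 6→5, 7→1

Verify φ preserves adjacency — for each edge of G1, its image is an edge of G2:
  (0,1) → (φ(0),φ(1)) = (3,6) ∈ E(G2) ✓
  (0,2) → (φ(0),φ(2)) = (0,6) ∈ E(G2) ✓
  (0,3) → (φ(0),φ(3)) = (2,6) ∈ E(G2) ✓
  (0,4) → (φ(0),φ(4)) = (4,6) ∈ E(G2) ✓
  (0,6) → (φ(0),φ(6)) = (5,6) ∈ E(G2) ✓
  (0,7) → (φ(0),φ(7)) = (1,6) ∈ E(G2) ✓
  (1,3) → (φ(1),φ(3)) = (2,3) ∈ E(G2) ✓
  (1,4) → (φ(1),φ(4)) = (3,4) ∈ E(G2) ✓
  (1,5) → (φ(1),φ(5)) = (3,7) ∈ E(G2) ✓
  (1,6) → (φ(1),φ(6)) = (3,5) ∈ E(G2) ✓
  (1,7) → (φ(1),φ(7)) = (1,3) ∈ E(G2) ✓
  (2,3) → (φ(2),φ(3)) = (0,2) ∈ E(G2) ✓
  (2,4) → (φ(2),φ(4)) = (0,4) ∈ E(G2) ✓
  (2,6) → (φ(2),φ(6)) = (0,5) ∈ E(G2) ✓
  (2,7) → (φ(2),φ(7)) = (0,1) ∈ E(G2) ✓
  (3,4) → (φ(3),φ(4)) = (2,4) ∈ E(G2) ✓
  (3,5) → (φ(3),φ(5)) = (2,7) ∈ E(G2) ✓
  (3,6) → (φ(3),φ(6)) = (2,5) ∈ E(G2) ✓
  (4,6) → (φ(4),φ(6)) = (4,5) ∈ E(G2) ✓
  (4,7) → (φ(4),φ(7)) = (1,4) ∈ E(G2) ✓
  (5,6) → (φ(5),φ(6)) = (5,7) ∈ E(G2) ✓
  (6,7) → (φ(6),φ(7)) = (1,5) ∈ E(G2) ✓
All 22 edges of G1 map to edges of G2, and |E(G1)| = |E(G2)| = 22, so φ is a bijection on edges as well as vertices. Hence G1 ≅ G2.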